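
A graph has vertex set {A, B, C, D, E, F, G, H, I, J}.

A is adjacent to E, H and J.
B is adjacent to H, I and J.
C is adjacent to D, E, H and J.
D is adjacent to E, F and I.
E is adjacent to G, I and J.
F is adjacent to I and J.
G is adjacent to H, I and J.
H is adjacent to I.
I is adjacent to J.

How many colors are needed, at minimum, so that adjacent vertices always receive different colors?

E, G, I, J form a clique, so at least 4 colors are needed.
A valid assignment using 4 colors: A=1, B=3, C=1, D=2, E=3, F=3, G=4, H=2, I=1, J=2. Every edge joins two different colors.

4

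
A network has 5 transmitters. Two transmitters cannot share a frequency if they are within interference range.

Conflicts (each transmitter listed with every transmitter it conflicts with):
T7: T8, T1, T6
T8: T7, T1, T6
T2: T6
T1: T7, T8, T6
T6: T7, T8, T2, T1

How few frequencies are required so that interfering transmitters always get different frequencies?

T7, T8, T1, T6 are mutually in conflict, so at least 4 frequencies are needed.
A valid assignment using 4 frequencies: T7=3, T8=2, T2=2, T1=4, T6=1. Every pair that conflicts lands in different frequencies.

4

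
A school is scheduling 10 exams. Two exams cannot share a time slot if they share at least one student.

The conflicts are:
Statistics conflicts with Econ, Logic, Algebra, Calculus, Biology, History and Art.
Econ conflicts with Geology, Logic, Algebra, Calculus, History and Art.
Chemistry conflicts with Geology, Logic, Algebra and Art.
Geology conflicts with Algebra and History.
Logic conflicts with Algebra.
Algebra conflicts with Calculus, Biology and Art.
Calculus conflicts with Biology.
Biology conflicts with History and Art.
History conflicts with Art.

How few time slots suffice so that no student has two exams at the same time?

4

Statistics, Econ, Algebra, Calculus all conflict with each other, so at least 4 time slots are needed.
4 time slots suffice: time slot 1 → {Algebra, History}; time slot 2 → {Econ, Chemistry, Biology}; time slot 3 → {Statistics, Geology}; time slot 4 → {Logic, Calculus, Art}. Every pair that conflicts lands in different time slots.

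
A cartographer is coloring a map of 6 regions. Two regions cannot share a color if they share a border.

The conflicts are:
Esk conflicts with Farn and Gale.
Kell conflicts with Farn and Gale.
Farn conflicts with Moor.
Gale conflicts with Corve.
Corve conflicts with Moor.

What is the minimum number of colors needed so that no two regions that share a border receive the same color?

3

The cycle Corve-Gale-Esk-Farn-Moor-Corve has odd length 5, so it cannot be 2-colored; at least 3 colors are needed.
3 colors suffice: color 1 → {Farn, Gale}; color 2 → {Esk, Kell, Moor}; color 3 → {Corve}. No two conflicting regions share a color.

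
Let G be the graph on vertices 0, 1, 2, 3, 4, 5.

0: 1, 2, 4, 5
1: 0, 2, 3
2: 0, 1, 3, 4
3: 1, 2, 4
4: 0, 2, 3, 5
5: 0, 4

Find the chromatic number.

3

2, 3, 4 form a triangle, so at least 3 colors are needed.
3 colors suffice: color red → {1, 4}; color blue → {2, 5}; color green → {0, 3}. No two adjacent vertices share a color.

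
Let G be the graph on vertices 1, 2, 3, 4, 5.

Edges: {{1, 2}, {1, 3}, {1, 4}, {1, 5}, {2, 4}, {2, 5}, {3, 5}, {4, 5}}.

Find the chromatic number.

4

1, 2, 4, 5 are pairwise adjacent (a clique of size 4), so at least 4 colors are needed.
A valid assignment using 4 colors: 1=blue, 2=green, 3=green, 4=yellow, 5=red. Each edge has distinct colors on its endpoints.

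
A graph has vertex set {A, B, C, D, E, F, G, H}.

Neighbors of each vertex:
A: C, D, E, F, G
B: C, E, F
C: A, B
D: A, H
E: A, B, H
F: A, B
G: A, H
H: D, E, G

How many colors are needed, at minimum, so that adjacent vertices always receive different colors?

2

B and C are adjacent, so at least 2 colors are needed.
A valid assignment using 2 colors: A=1, B=1, C=2, D=2, E=2, F=2, G=2, H=1. No two adjacent vertices share a color.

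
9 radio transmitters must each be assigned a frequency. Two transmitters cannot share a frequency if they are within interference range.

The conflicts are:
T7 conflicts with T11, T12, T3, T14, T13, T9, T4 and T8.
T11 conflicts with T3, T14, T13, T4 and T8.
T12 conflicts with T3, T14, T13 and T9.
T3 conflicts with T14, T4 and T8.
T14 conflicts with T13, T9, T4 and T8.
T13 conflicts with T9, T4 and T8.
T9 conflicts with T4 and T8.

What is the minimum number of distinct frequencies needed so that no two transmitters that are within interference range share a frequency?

5

T7, T12, T14, T13, T9 are mutually in conflict, so at least 5 frequencies are needed.
5 frequencies suffice: frequency 1 → {T7}; frequency 2 → {T14}; frequency 3 → {T3, T13}; frequency 4 → {T11, T9}; frequency 5 → {T12, T4, T8}. Each listed conflict is separated.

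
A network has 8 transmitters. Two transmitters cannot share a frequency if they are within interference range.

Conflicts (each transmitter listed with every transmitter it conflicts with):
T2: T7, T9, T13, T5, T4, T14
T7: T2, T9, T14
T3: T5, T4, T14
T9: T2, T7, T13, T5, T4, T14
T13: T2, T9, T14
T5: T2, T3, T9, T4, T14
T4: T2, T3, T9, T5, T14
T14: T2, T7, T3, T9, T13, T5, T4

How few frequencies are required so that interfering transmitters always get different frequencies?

5

T2, T9, T5, T4, T14 all conflict with each other, so at least 5 frequencies are needed.
5 frequencies suffice: frequency 1 → {T14}; frequency 2 → {T2, T3}; frequency 3 → {T9}; frequency 4 → {T7, T13, T4}; frequency 5 → {T5}. Every pair that conflicts lands in different frequencies.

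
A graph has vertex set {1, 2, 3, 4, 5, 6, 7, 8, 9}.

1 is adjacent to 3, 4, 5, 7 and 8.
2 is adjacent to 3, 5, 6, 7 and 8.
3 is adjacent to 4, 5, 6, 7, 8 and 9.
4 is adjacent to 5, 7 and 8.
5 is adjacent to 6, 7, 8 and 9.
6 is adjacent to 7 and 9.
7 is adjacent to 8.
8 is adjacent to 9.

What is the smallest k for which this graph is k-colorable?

1, 3, 4, 5, 7, 8 are pairwise adjacent (a clique of size 6), so at least 6 colors are needed.
6 colors suffice: color a → {3}; color b → {5}; color c → {6, 8}; color d → {7, 9}; color e → {2, 4}; color f → {1}. Each edge has distinct colors on its endpoints.

6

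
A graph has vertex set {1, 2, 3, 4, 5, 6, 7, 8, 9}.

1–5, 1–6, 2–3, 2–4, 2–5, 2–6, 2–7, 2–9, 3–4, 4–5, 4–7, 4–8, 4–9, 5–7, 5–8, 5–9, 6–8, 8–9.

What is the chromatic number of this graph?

4

2, 4, 5, 7 are pairwise adjacent (a clique of size 4), so at least 4 colors are needed.
4 colors suffice: 1=blue, 2=green, 3=red, 4=blue, 5=red, 6=red, 7=yellow, 8=green, 9=yellow. No two adjacent vertices share a color.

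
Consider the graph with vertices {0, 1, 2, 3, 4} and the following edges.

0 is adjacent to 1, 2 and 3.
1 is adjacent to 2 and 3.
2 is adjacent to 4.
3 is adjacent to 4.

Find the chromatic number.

0, 1, 2 are pairwise adjacent, so at least 3 colors are needed.
One proper 3-coloring: 0=a, 1=c, 2=b, 3=b, 4=a. Every edge joins two different colors.

3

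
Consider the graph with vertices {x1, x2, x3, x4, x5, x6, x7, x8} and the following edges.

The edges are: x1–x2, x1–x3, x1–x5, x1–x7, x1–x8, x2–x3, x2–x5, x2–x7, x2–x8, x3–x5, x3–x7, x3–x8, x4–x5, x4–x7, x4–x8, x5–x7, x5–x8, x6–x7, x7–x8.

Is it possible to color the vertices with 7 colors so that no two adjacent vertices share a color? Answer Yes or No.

The chromatic number is 6. x1, x2, x3, x5, x7, x8 are pairwise adjacent (a clique of size 6), so at least 6 colors are needed.
6 colors suffice: color 1 → {x7}; color 2 → {x6, x8}; color 3 → {x5}; color 4 → {x3, x4}; color 5 → {x2}; color 6 → {x1}.
Since 7 ≥ 6, a proper 7-coloring certainly exists.

Yes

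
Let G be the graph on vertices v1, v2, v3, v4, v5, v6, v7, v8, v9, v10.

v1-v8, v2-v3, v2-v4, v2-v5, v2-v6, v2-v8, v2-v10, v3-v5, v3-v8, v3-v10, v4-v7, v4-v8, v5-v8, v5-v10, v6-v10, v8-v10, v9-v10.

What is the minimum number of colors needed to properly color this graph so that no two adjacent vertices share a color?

v2, v3, v5, v8, v10 form a clique, so at least 5 colors are needed.
One proper 5-coloring: v1=R, v2=B, v3=P, v4=R, v5=Y, v6=G, v7=B, v8=G, v9=B, v10=R. Every edge joins two different colors.

5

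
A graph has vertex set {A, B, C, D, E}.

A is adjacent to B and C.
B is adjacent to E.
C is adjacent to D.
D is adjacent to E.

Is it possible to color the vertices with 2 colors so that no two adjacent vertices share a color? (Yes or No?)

No

The cycle A-C-D-E-B-A has odd length 5, so it cannot be 2-colored; at least 3 colors are needed.
So 2 colors are not enough.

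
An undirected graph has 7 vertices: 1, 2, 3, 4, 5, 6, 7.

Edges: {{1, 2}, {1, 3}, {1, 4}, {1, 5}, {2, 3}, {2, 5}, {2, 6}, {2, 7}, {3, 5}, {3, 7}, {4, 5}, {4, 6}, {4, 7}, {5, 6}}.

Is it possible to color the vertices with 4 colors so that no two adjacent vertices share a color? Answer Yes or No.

The chromatic number is 4. 1, 2, 3, 5 are mutually adjacent (a clique of size 4), so at least 4 colors are needed.
4 colors suffice: color a → {5, 7}; color b → {2, 4}; color c → {3, 6}; color d → {1}.
That is already a proper 4-coloring.

Yes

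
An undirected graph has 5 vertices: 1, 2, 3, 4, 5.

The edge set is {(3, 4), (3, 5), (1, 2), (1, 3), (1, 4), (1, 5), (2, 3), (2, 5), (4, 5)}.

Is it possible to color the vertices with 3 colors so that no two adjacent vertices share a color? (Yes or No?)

No

1, 2, 3, 5 are pairwise adjacent (a clique of size 4), so at least 4 colors are needed.
So 3 colors are not enough.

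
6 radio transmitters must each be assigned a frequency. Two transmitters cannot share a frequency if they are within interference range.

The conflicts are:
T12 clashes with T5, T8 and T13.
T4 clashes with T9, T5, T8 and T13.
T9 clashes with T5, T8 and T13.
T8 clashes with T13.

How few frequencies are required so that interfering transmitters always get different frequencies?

T4, T9, T8, T13 pairwise conflict, so at least 4 frequencies are needed.
4 frequencies suffice: T12=2, T4=2, T9=4, T5=1, T8=1, T13=3. Each listed conflict is separated.

4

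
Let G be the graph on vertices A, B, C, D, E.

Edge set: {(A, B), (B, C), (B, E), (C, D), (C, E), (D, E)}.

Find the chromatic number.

B, C, E are mutually adjacent, so at least 3 colors are needed.
3 colors suffice: color red → {B, D}; color blue → {A, C}; color green → {E}. Each edge has distinct colors on its endpoints.

3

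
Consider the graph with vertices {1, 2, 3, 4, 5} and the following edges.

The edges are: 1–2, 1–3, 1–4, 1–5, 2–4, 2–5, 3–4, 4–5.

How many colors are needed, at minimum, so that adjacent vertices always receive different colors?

4

1, 2, 4, 5 are pairwise adjacent (a clique of size 4), so at least 4 colors are needed.
4 colors suffice: 1=blue, 2=yellow, 3=green, 4=red, 5=green. Each edge has distinct colors on its endpoints.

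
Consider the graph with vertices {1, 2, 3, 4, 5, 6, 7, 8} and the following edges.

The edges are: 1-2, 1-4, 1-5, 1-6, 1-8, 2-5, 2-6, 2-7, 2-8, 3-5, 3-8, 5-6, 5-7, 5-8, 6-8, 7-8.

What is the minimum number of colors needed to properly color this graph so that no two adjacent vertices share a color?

5

1, 2, 5, 6, 8 are pairwise adjacent (a clique of size 5), so at least 5 colors are needed.
5 colors suffice: 1=green, 2=yellow, 3=green, 4=red, 5=blue, 6=purple, 7=green, 8=red. Every edge joins two different colors.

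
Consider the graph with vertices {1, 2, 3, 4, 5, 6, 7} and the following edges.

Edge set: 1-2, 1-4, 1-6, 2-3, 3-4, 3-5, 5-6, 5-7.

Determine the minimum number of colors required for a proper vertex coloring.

3

The cycle 5-3-4-1-6-5 has odd length 5, so it cannot be 2-colored; at least 3 colors are needed.
A valid assignment using 3 colors: 1=red, 2=blue, 3=red, 4=blue, 5=blue, 6=green, 7=red. Each edge has distinct colors on its endpoints.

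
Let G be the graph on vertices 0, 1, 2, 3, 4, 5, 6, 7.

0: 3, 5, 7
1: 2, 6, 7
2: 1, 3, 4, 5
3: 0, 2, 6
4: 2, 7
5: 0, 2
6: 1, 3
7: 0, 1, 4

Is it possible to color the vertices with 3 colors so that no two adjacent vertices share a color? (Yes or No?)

Yes

The chromatic number is 3. The cycle 5-0-7-1-2-5 has odd length 5, so it cannot be 2-colored; at least 3 colors are needed.
3 colors suffice: color a → {2, 6, 7}; color b → {0, 1, 4}; color c → {3, 5}.
That is already a proper 3-coloring.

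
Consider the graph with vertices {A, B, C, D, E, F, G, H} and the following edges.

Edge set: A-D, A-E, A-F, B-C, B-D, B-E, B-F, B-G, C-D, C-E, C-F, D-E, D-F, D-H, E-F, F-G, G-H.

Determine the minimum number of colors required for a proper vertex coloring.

5

B, C, D, E, F are mutually adjacent (a clique of size 5), so at least 5 colors are needed.
One proper 5-coloring: A=3, B=3, C=5, D=2, E=4, F=1, G=2, H=1. Every edge joins two different colors.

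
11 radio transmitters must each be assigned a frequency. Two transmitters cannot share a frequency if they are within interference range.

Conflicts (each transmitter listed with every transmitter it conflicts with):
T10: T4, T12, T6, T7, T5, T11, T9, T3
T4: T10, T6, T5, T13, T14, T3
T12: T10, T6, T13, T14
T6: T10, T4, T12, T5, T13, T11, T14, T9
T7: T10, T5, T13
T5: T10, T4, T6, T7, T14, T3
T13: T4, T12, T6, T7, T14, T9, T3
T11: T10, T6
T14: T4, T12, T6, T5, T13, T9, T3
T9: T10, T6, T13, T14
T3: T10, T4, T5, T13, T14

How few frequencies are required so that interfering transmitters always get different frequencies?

4

T6, T13, T14, T9 are mutually in conflict, so at least 4 frequencies are needed.
4 frequencies suffice: frequency 1 → {T10, T14}; frequency 2 → {T6, T7, T3}; frequency 3 → {T5, T13, T11}; frequency 4 → {T4, T12, T9}. No two conflicting transmitters share a frequency.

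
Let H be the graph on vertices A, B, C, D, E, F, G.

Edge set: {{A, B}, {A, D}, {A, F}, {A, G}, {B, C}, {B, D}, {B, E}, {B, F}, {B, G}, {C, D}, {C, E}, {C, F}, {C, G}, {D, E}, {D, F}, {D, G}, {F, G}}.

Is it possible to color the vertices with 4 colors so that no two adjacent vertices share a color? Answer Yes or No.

No

A, B, D, F, G are pairwise adjacent (a clique of size 5), so at least 5 colors are needed.
So 4 colors are not enough.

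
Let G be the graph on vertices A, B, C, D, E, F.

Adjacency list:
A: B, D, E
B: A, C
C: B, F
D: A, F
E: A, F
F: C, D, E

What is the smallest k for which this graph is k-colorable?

3

The cycle B-A-D-F-C-B has odd length 5, so it cannot be 2-colored; at least 3 colors are needed.
3 colors suffice: color red → {A, F}; color blue → {C, D, E}; color green → {B}. No two adjacent vertices share a color.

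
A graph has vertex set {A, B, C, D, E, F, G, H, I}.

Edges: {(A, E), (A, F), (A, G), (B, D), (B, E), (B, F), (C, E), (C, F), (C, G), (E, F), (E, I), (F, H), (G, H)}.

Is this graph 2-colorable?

A, E, F form a triangle, so at least 3 colors are needed.
So 2 colors are not enough.

No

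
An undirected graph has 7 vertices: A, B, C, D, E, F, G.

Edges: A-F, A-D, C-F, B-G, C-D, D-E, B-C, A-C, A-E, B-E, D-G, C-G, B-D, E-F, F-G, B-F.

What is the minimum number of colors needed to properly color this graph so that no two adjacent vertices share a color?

4

B, C, D, G are pairwise adjacent (a clique of size 4), so at least 4 colors are needed.
4 colors suffice: color 1 → {C, E}; color 2 → {A, B}; color 3 → {D, F}; color 4 → {G}. Every edge joins two different colors.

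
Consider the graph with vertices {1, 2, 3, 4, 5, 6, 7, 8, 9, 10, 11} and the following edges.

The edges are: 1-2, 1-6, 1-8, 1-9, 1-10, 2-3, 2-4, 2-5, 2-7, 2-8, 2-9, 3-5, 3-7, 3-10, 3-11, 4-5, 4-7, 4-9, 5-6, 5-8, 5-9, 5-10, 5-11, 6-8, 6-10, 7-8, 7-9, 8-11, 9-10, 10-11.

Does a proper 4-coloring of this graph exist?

Yes

The chromatic number is 4. 2, 4, 5, 9 form a clique, so at least 4 colors are needed.
4 colors suffice: color red → {1, 5, 7}; color blue → {2, 10}; color green → {3, 8, 9}; color yellow → {4, 6, 11}.
That is already a proper 4-coloring.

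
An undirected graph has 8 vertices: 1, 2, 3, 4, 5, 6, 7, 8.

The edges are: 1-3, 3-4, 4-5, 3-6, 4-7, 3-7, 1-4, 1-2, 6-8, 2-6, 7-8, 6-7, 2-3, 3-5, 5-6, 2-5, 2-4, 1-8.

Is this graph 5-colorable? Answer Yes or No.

Yes

The chromatic number is 4. 2, 3, 4, 5 are mutually adjacent (a clique of size 4), so at least 4 colors are needed.
One proper 4-coloring: 1=yellow, 2=green, 3=red, 4=blue, 5=yellow, 6=blue, 7=green, 8=red.
Since 5 ≥ 4, a proper 5-coloring certainly exists.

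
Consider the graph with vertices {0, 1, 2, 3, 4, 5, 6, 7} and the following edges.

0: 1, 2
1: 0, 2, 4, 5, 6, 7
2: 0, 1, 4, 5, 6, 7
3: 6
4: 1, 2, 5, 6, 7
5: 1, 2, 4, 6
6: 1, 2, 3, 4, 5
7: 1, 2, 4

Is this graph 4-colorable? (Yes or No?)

No

1, 2, 4, 5, 6 are mutually adjacent (a clique of size 5), so at least 5 colors are needed.
So 4 colors are not enough.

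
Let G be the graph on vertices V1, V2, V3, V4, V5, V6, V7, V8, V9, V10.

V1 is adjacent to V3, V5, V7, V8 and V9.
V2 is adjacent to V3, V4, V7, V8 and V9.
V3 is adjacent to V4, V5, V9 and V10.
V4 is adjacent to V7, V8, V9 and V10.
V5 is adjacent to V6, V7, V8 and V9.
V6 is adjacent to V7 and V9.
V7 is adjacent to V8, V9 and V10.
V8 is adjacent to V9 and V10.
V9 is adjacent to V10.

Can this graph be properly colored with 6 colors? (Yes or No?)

Yes

The chromatic number is 5. V2, V4, V7, V8, V9 are mutually adjacent (a clique of size 5), so at least 5 colors are needed.
One proper 5-coloring: V1=5, V2=5, V3=2, V4=4, V5=4, V6=3, V7=2, V8=3, V9=1, V10=5.
Since 6 ≥ 5, a proper 6-coloring certainly exists.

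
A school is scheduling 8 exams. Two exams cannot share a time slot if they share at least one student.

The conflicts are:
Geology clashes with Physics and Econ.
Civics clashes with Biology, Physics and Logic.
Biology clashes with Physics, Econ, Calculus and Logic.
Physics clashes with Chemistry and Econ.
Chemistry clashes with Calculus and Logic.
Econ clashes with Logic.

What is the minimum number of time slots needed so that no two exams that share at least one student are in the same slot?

Civics, Biology, Logic all conflict with each other, so at least 3 time slots are needed.
3 time slots suffice: time slot 1 → {Geology, Biology, Chemistry}; time slot 2 → {Physics, Calculus, Logic}; time slot 3 → {Civics, Econ}. Each listed conflict is separated.

3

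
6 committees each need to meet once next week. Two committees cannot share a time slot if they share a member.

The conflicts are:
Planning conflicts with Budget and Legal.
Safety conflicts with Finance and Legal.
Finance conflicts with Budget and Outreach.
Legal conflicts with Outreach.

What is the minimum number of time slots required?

3

The cycle Planning-Legal-Outreach-Finance-Budget-Planning has odd length 5, so it cannot be 2-colored; at least 3 time slots are needed.
Using 3 time slots: Planning=2, Safety=2, Finance=1, Budget=3, Legal=1, Outreach=2. No two conflicting committees share a time slot.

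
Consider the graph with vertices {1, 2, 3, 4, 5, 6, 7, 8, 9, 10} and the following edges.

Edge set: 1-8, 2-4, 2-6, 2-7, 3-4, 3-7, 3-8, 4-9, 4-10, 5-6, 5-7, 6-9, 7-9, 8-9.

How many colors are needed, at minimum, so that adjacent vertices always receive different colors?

2

2 and 7 are adjacent, so at least 2 colors are needed.
A valid assignment using 2 colors: 1=b, 2=b, 3=b, 4=a, 5=b, 6=a, 7=a, 8=a, 9=b, 10=b. Each edge has distinct colors on its endpoints.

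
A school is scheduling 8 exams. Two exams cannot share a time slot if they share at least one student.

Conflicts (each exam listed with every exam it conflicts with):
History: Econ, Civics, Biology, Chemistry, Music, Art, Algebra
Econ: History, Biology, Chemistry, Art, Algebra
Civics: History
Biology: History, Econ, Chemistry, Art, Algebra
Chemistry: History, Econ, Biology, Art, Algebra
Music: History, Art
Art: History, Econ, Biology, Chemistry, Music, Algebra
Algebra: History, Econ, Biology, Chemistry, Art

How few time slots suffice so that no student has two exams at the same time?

6

History, Econ, Biology, Chemistry, Art, Algebra are mutually in conflict, so at least 6 time slots are needed.
6 time slots suffice: time slot 1 → {History}; time slot 2 → {Civics, Art}; time slot 3 → {Econ, Music}; time slot 4 → {Chemistry}; time slot 5 → {Biology}; time slot 6 → {Algebra}. Every pair that conflicts lands in different time slots.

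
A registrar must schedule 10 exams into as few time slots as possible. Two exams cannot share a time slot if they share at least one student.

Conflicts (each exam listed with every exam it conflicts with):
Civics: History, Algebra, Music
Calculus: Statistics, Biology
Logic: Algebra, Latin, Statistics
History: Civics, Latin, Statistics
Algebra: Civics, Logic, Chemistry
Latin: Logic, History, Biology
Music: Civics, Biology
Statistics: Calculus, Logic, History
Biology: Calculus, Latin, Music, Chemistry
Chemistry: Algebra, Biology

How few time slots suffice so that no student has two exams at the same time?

The cycle Latin-History-Statistics-Calculus-Biology-Latin has odd length 5, so it cannot be 2-colored; at least 3 time slots are needed.
3 time slots suffice: time slot 1 → {Civics, Statistics, Biology}; time slot 2 → {Calculus, Logic, History, Music, Chemistry}; time slot 3 → {Algebra, Latin}. Each listed conflict is separated.

3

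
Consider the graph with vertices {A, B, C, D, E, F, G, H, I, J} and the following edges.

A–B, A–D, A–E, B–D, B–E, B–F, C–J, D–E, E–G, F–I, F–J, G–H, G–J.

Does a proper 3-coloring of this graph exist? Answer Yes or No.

No

A, B, D, E are pairwise adjacent (a clique of size 4), so at least 4 colors are needed.
So 3 colors are not enough.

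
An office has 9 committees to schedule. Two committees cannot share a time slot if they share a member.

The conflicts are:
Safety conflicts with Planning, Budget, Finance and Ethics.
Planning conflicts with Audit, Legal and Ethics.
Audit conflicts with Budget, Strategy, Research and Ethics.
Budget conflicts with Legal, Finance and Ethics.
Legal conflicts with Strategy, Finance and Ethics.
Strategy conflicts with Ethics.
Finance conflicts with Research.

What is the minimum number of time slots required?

3

Budget, Legal, Finance all conflict with each other, so at least 3 time slots are needed.
3 time slots suffice: time slot 1 → {Finance, Ethics}; time slot 2 → {Safety, Audit, Legal}; time slot 3 → {Planning, Budget, Strategy, Research}. Each listed conflict is separated.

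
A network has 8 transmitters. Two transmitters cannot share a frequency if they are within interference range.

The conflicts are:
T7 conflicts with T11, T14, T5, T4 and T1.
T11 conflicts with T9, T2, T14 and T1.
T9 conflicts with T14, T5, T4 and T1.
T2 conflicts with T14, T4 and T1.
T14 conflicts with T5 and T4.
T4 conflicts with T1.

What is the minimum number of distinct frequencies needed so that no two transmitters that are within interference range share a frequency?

T9, T14, T5 are mutually in conflict, so at least 3 frequencies are needed.
3 frequencies suffice: frequency 1 → {T14, T1}; frequency 2 → {T11, T5, T4}; frequency 3 → {T7, T9, T2}. Each listed conflict is separated.

3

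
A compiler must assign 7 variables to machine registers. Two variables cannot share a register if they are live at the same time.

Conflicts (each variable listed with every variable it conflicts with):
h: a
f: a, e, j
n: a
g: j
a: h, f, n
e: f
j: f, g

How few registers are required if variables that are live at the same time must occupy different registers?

n and a conflict, so at least 2 registers are needed.
2 registers suffice: register 1 → {a, e, j}; register 2 → {h, f, n, g}. Each listed conflict is separated.

2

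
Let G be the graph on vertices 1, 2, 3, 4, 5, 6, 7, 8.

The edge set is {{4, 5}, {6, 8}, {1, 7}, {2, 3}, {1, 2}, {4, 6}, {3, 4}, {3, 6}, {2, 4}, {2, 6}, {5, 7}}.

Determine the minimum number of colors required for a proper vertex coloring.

2, 3, 4, 6 are pairwise adjacent (a clique of size 4), so at least 4 colors are needed.
A valid assignment using 4 colors: 1=a, 2=c, 3=d, 4=b, 5=a, 6=a, 7=b, 8=b. Each edge has distinct colors on its endpoints.

4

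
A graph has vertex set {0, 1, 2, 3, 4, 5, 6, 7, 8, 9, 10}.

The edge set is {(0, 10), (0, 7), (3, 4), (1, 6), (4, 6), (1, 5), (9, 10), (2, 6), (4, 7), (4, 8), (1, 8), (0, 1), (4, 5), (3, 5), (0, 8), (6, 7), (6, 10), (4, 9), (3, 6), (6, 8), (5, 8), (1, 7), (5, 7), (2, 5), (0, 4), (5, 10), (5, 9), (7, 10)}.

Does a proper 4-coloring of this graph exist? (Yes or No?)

The chromatic number is 3. 3, 4, 6 are mutually adjacent, so at least 3 colors are needed.
3 colors suffice: color a → {0, 5, 6}; color b → {1, 2, 4, 10}; color c → {3, 7, 8, 9}.
Since 4 ≥ 3, a proper 4-coloring certainly exists.

Yes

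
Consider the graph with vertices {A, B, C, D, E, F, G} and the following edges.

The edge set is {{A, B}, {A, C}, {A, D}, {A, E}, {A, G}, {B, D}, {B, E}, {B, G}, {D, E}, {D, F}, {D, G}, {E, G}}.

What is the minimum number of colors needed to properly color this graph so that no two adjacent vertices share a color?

5

A, B, D, E, G are mutually adjacent (a clique of size 5), so at least 5 colors are needed.
A valid assignment using 5 colors: A=1, B=3, C=2, D=2, E=5, F=1, G=4. Each edge has distinct colors on its endpoints.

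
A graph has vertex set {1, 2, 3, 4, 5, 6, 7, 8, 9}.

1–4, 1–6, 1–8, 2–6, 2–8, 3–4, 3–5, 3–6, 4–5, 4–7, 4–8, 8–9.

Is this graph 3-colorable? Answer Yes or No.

The chromatic number is 3. 3, 4, 5 form a triangle, so at least 3 colors are needed.
A valid assignment using 3 colors: 1=green, 2=green, 3=blue, 4=red, 5=green, 6=red, 7=blue, 8=blue, 9=red.
That is already a proper 3-coloring.

Yes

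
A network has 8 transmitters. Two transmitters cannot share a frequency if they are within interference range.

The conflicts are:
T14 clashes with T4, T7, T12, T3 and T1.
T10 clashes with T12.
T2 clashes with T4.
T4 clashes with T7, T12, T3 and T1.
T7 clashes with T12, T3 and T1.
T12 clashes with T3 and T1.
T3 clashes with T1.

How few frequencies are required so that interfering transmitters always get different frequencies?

6

T14, T4, T7, T12, T3, T1 are mutually in conflict, so at least 6 frequencies are needed.
6 frequencies suffice: T14=6, T10=1, T2=2, T4=1, T7=5, T12=2, T3=3, T1=4. Every pair that conflicts lands in different frequencies.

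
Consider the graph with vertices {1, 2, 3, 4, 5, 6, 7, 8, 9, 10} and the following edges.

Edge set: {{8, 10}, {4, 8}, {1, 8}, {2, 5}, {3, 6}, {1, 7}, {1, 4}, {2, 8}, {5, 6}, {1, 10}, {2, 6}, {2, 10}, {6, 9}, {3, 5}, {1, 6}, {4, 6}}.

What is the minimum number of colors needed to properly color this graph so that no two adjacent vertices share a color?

3

2, 8, 10 are mutually adjacent, so at least 3 colors are needed.
3 colors suffice: color red → {6, 7, 8}; color blue → {1, 2, 3, 9}; color green → {4, 5, 10}. Each edge has distinct colors on its endpoints.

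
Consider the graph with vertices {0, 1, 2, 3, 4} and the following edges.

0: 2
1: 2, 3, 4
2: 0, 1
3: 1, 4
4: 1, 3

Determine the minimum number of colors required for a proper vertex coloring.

3

1, 3, 4 form a triangle, so at least 3 colors are needed.
3 colors suffice: color red → {0, 1}; color blue → {2, 4}; color green → {3}. Each edge has distinct colors on its endpoints.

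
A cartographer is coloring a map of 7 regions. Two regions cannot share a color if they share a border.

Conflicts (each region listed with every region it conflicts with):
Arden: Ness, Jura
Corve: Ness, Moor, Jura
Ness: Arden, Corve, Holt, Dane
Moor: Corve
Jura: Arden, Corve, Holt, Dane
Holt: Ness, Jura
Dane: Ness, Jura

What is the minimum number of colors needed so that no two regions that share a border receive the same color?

Ness and Holt conflict, so at least 2 colors are needed.
2 colors suffice: color 1 → {Ness, Moor, Jura}; color 2 → {Arden, Corve, Holt, Dane}. No two conflicting regions share a color.

2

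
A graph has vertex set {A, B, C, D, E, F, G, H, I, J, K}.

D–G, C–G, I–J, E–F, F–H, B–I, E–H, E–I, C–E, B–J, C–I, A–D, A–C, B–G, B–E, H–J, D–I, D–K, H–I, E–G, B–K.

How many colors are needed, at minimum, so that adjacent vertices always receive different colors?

3

E, F, H are mutually adjacent, so at least 3 colors are needed.
A valid assignment using 3 colors: A=2, B=3, C=3, D=1, E=1, F=2, G=2, H=3, I=2, J=1, K=2. Each edge has distinct colors on its endpoints.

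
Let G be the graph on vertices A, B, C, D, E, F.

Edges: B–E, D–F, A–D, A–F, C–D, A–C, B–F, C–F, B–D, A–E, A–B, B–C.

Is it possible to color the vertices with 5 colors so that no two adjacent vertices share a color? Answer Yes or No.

Yes

The chromatic number is 5. A, B, C, D, F form a clique, so at least 5 colors are needed.
5 colors suffice: A=red, B=blue, C=yellow, D=green, E=green, F=purple.
That is already a proper 5-coloring.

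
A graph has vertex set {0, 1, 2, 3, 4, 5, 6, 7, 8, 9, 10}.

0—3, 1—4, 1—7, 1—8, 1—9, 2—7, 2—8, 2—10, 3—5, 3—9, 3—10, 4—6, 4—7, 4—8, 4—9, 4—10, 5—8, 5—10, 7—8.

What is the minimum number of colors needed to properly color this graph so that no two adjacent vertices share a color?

1, 4, 7, 8 are mutually adjacent (a clique of size 4), so at least 4 colors are needed.
4 colors suffice: color red → {2, 3, 4}; color blue → {0, 6, 8, 9, 10}; color green → {1, 5}; color yellow → {7}. Every edge joins two different colors.

4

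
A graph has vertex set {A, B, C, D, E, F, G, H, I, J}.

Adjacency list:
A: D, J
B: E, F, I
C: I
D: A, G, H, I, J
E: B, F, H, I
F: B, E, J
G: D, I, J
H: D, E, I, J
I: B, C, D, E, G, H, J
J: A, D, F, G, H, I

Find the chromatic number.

4

D, H, I, J are mutually adjacent (a clique of size 4), so at least 4 colors are needed.
4 colors suffice: A=1, B=3, C=2, D=3, E=2, F=1, G=4, H=4, I=1, J=2. Each edge has distinct colors on its endpoints.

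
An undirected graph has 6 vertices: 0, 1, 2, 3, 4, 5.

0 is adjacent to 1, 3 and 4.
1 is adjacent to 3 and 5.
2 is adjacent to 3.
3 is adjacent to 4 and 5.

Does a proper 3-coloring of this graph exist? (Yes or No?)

Yes

The chromatic number is 3. 0, 3, 4 are mutually adjacent, so at least 3 colors are needed.
A valid assignment using 3 colors: 0=green, 1=blue, 2=blue, 3=red, 4=blue, 5=green.
That is already a proper 3-coloring.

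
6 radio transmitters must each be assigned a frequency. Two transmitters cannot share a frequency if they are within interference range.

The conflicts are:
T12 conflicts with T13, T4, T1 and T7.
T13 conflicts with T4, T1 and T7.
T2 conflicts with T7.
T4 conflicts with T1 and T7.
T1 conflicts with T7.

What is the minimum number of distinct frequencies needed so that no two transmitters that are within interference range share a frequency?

T12, T13, T4, T1, T7 are mutually in conflict, so at least 5 frequencies are needed.
5 frequencies suffice: T12=5, T13=3, T2=2, T4=2, T1=4, T7=1. Every pair that conflicts lands in different frequencies.

5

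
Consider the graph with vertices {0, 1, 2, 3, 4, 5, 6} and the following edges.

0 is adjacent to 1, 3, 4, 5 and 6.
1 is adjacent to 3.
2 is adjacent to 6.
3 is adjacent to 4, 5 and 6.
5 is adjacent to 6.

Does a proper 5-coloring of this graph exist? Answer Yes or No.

Yes

The chromatic number is 4. 0, 3, 5, 6 are mutually adjacent (a clique of size 4), so at least 4 colors are needed.
4 colors suffice: color a → {2, 3}; color b → {0}; color c → {1, 4, 6}; color d → {5}.
Since 5 ≥ 4, a proper 5-coloring certainly exists.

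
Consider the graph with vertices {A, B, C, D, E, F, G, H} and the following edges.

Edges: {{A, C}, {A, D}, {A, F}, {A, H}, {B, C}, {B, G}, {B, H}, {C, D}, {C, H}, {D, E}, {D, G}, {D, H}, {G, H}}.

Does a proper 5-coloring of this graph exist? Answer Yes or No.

Yes

The chromatic number is 4. A, C, D, H form a clique, so at least 4 colors are needed.
4 colors suffice: A=3, B=1, C=4, D=1, E=2, F=1, G=3, H=2.
Since 5 ≥ 4, a proper 5-coloring certainly exists.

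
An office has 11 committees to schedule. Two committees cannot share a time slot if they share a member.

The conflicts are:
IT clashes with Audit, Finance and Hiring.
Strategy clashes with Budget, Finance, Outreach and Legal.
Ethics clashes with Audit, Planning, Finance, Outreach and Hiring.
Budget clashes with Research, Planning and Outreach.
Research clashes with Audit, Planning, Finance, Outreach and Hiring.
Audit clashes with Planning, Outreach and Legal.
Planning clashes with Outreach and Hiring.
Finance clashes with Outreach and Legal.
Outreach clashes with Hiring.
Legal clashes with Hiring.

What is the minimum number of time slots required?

4

Budget, Research, Planning, Outreach pairwise conflict, so at least 4 time slots are needed.
Using 4 time slots: IT=1, Strategy=4, Ethics=4, Budget=3, Research=4, Audit=3, Planning=2, Finance=2, Outreach=1, Legal=1, Hiring=3. No two conflicting committees share a time slot.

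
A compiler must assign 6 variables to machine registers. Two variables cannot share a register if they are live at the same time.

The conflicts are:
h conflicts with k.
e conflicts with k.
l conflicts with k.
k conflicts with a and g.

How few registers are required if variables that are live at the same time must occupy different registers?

2

l and k conflict, so at least 2 registers are needed.
2 registers suffice: register 1 → {k}; register 2 → {h, e, l, a, g}. No two conflicting variables share a register.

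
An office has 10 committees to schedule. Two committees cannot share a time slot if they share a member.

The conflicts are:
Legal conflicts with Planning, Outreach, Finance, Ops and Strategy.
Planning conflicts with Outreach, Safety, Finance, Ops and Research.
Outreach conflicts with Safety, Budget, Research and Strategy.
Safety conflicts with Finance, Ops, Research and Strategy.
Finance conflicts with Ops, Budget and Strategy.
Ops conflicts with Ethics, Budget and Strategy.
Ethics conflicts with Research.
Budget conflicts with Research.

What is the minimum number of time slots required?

Safety, Finance, Ops, Strategy are mutually in conflict, so at least 4 time slots are needed.
4 time slots suffice: time slot 1 → {Outreach, Ops}; time slot 2 → {Legal, Safety, Ethics, Budget}; time slot 3 → {Finance, Research}; time slot 4 → {Planning, Strategy}. No two conflicting committees share a time slot.

4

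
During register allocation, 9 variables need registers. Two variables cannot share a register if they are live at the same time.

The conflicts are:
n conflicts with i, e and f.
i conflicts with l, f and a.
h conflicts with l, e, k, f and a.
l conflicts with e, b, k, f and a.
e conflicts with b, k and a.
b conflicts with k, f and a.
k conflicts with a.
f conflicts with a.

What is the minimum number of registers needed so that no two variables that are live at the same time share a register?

5

h, l, e, k, a all conflict with each other, so at least 5 registers are needed.
5 registers suffice: register 1 → {n, a}; register 2 → {l}; register 3 → {e, f}; register 4 → {i, k}; register 5 → {h, b}. No two conflicting variables share a register.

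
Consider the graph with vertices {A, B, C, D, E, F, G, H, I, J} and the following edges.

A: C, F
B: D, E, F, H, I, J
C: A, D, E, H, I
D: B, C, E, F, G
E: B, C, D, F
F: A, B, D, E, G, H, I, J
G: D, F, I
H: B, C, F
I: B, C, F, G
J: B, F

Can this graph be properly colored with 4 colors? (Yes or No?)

The chromatic number is 4. B, D, E, F form a clique, so at least 4 colors are needed.
4 colors suffice: color red → {C, F}; color blue → {A, B, G}; color green → {D, H, I, J}; color yellow → {E}.
That is already a proper 4-coloring.

Yes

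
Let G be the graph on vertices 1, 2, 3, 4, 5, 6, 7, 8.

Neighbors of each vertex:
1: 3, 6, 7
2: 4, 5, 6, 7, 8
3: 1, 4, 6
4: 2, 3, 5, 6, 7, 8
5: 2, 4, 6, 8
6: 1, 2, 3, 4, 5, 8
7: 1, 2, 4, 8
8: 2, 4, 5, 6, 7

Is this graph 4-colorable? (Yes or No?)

2, 4, 5, 6, 8 are pairwise adjacent (a clique of size 5), so at least 5 colors are needed.
So 4 colors are not enough.

No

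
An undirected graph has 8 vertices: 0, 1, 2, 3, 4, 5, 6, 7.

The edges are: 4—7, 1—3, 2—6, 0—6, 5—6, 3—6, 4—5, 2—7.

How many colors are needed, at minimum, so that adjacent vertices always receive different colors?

3

The cycle 4-5-6-2-7-4 has odd length 5, so it cannot be 2-colored; at least 3 colors are needed.
One proper 3-coloring: 0=blue, 1=red, 2=blue, 3=blue, 4=red, 5=blue, 6=red, 7=green. No two adjacent vertices share a color.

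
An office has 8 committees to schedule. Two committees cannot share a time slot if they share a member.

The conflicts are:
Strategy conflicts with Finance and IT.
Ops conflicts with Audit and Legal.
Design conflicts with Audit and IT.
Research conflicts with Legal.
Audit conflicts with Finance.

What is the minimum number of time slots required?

3

The cycle Design-IT-Strategy-Finance-Audit-Design has odd length 5, so it cannot be 2-colored; at least 3 time slots are needed.
Using 3 time slots: Strategy=1, Ops=2, Design=2, Research=2, Audit=1, Finance=2, Legal=1, IT=3. No two conflicting committees share a time slot.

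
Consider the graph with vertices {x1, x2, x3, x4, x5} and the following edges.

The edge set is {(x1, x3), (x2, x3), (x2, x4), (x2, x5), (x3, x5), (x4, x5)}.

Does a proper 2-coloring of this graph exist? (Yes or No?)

x2, x4, x5 form a triangle, so at least 3 colors are needed.
So 2 colors are not enough.

No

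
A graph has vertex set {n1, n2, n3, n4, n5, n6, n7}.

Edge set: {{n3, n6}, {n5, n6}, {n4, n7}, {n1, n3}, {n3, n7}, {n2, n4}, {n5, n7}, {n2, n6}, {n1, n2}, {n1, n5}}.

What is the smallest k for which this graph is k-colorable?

The cycle n4-n7-n3-n6-n2-n4 has odd length 5, so it cannot be 2-colored; at least 3 colors are needed.
3 colors suffice: color 1 → {n2, n3, n5}; color 2 → {n1, n6, n7}; color 3 → {n4}. Every edge joins two different colors.

3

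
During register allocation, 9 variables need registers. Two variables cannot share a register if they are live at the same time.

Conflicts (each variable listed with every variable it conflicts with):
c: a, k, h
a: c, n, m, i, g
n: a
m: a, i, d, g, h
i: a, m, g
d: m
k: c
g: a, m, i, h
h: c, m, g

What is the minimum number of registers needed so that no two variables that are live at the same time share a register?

4

a, m, i, g are mutually in conflict, so at least 4 registers are needed.
4 registers suffice: register 1 → {a, d, k, h}; register 2 → {c, n, m}; register 3 → {g}; register 4 → {i}. Each listed conflict is separated.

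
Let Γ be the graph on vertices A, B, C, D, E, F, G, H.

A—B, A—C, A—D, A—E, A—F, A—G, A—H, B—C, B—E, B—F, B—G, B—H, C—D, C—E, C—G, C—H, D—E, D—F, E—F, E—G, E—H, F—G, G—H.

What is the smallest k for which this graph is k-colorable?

6

A, B, C, E, G, H are mutually adjacent (a clique of size 6), so at least 6 colors are needed.
6 colors suffice: color 1 → {A}; color 2 → {E}; color 3 → {B, D}; color 4 → {G}; color 5 → {C, F}; color 6 → {H}. No two adjacent vertices share a color.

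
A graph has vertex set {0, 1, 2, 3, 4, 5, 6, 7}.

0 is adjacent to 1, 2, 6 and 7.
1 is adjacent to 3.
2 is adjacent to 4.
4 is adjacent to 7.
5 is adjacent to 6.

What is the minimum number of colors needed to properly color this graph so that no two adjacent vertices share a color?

4 and 7 are adjacent, so at least 2 colors are needed.
2 colors suffice: color a → {0, 3, 4, 5}; color b → {1, 2, 6, 7}. No two adjacent vertices share a color.

2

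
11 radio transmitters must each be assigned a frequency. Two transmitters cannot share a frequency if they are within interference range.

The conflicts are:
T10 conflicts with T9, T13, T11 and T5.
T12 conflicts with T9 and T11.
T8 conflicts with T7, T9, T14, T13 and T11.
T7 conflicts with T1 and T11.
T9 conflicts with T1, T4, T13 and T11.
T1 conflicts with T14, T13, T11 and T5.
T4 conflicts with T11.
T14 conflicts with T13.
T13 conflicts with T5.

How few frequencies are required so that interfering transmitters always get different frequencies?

T12, T9, T11 are mutually in conflict, so at least 3 frequencies are needed.
3 frequencies suffice: frequency 1 → {T7, T9, T14, T5}; frequency 2 → {T13, T11}; frequency 3 → {T10, T12, T8, T1, T4}. Every pair that conflicts lands in different frequencies.

3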